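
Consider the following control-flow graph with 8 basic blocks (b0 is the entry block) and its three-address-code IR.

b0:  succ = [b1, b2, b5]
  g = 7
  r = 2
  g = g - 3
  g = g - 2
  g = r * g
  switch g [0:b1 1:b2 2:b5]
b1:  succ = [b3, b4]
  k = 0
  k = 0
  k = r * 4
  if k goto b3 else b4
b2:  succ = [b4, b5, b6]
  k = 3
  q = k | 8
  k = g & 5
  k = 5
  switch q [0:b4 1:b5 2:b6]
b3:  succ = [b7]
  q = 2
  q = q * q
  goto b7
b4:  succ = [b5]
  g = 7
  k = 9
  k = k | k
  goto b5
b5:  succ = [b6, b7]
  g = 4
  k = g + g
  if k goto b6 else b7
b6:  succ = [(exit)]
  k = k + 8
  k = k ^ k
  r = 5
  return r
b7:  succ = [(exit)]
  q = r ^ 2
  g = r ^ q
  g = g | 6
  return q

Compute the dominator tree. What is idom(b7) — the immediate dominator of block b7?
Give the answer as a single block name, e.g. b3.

Answer: b0

Derivation:
idom tree: b1←b0 b2←b0 b3←b1 b4←b0 b5←b0 b6←b0 b7←b0
Dom∩ at merges:
  b4: preds {b1,b2}: {b0,b1} ∩ {b0,b2} = {b0}; idom=b0
  b5: preds {b0,b2,b4}: {b0} ∩ {b0,b2} ∩ {b0,b4} = {b0}; idom=b0
  b6: preds {b2,b5}: {b0,b2} ∩ {b0,b5} = {b0}; idom=b0
  b7: preds {b3,b5}: {b0,b1,b3} ∩ {b0,b5} = {b0}; idom=b0

idom(b7) = b0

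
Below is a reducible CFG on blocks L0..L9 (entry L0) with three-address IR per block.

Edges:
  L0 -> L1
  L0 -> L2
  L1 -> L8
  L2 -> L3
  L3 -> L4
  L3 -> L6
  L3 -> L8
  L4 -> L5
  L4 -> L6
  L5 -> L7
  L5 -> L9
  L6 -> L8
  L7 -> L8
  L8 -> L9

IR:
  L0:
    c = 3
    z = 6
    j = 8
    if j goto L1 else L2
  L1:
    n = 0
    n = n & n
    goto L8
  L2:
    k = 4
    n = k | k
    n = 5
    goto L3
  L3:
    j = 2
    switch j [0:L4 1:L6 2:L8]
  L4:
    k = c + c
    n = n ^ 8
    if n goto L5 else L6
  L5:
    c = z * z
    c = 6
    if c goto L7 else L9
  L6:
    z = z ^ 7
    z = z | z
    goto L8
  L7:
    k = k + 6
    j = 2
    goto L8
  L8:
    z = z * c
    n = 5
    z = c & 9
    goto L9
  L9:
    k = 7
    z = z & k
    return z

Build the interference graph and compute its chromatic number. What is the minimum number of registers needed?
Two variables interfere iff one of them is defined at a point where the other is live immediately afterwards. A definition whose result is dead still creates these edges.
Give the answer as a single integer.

Answer: 4

Analysis:
def/use:
  L0 def {c,j,z} use ∅
  L1 def {n} use ∅
  L2 def {k,n} use ∅
  L3 def {j} use ∅
  L4 def {k,n} use {c,n}
  L5 def {c} use {z}
  L6 def {z} use {z}
  L7 def {j,k} use {k}
  L8 def {n,z} use {c,z}
  L9 def {k,z} use {z}

Backward fixpoint:
  L0 li=∅ lo={c,z}
  L1 li={c,z} lo={c,z}
  L2 li={c,z} lo={c,n,z}
  L3 li={c,n,z} lo={c,n,z}
  L4 li={c,n,z} lo={c,k,z}
  L5 li={k,z} lo={c,k,z}
  L6 li={c,z} lo={c,z}
  L7 li={c,k,z} lo={c,z}
  L8 li={c,z} lo={z}
  L9 li={z} lo=∅

Interference:
  c: {j,k,n,z}
  j: {c,n,z}
  k: {c,n,z}
  n: {c,j,k,z}
  z: {c,j,k,n}

Colouring:
  clique {c,j,n,z} ⇒ need ≥ 4
  4-colouring: R0={c}  R1={n}  R2={z}  R3={j,k}
  χ = 4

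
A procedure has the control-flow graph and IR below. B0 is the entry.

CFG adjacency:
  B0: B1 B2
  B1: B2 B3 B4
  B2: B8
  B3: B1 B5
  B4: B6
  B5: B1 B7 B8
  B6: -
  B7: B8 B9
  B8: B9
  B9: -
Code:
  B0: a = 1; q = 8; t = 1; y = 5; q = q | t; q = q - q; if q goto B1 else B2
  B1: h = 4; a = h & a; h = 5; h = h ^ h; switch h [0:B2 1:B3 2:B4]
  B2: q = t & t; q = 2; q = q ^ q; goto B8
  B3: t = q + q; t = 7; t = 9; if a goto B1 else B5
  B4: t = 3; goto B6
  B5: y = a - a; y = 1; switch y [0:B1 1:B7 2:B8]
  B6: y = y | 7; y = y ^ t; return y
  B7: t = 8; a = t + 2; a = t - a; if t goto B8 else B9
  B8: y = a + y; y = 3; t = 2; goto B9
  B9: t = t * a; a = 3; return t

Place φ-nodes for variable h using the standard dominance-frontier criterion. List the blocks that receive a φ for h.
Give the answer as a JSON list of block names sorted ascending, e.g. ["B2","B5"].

Answer: ["B1", "B2", "B8", "B9"]

Working:
idom tree: B1←B0 B2←B0 B3←B1 B4←B1 B5←B3 B6←B4 B7←B5 B8←B0 B9←B0
Dom at joins:
  B1: preds {B0,B3,B5}: {B0} ∩ {B0,B1,B3} ∩ {B0,B1,B3,B5} = {B0}; idom=B0
  B2: preds {B0,B1}: {B0} ∩ {B0,B1} = {B0}; idom=B0
  B8: preds {B2,B5,B7}: {B0,B2} ∩ {B0,B1,B3,B5} ∩ {B0,B1,B3,B5,B7} = {B0}; idom=B0
  B9: preds {B7,B8}: {B0,B1,B3,B5,B7} ∩ {B0,B8} = {B0}; idom=B0

DF derivation:
  B1←B0: walk · to B0
  B1←B3: walk B3→B1 to B0
  B1←B5: walk B5→B3→B1 to B0
  B2←B0: walk · to B0
  B2←B1: walk B1 to B0
  B8←B2: walk B2 to B0
  B8←B5: walk B5→B3→B1 to B0
  B8←B7: walk B7→B5→B3→B1 to B0
  B9←B7: walk B7→B5→B3→B1 to B0
  B9←B8: walk B8 to B0
  B0: DF=∅
  B1: DF={B1,B2,B8,B9}
  B2: DF={B8}
  B3: DF={B1,B8,B9}
  B4: DF=∅
  B5: DF={B1,B8,B9}
  B6: DF=∅
  B7: DF={B8,B9}
  B8: DF={B9}
  B9: DF=∅

φ for h: defs {B1}
  DF⁺ = {B1,B2,B8,B9}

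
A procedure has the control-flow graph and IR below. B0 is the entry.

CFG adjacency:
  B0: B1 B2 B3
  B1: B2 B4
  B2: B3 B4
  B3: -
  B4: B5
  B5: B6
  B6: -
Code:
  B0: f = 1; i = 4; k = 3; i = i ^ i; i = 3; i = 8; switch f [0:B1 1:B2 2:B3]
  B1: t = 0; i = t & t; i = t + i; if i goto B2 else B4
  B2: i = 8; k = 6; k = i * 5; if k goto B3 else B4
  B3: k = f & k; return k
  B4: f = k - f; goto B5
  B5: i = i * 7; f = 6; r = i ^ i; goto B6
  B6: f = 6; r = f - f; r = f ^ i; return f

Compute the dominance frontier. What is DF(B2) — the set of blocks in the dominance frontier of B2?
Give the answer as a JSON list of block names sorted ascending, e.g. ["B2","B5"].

idom tree: B1←B0 B2←B0 B3←B0 B4←B0 B5←B4 B6←B5
Join-block Dom:
  B2: preds {B0,B1}: {B0} ∩ {B0,B1} = {B0}; idom=B0
  B3: preds {B0,B2}: {B0} ∩ {B0,B2} = {B0}; idom=B0
  B4: preds {B1,B2}: {B0,B1} ∩ {B0,B2} = {B0}; idom=B0

Frontier:
  B2←B0: walk · to B0
  B2←B1: walk B1 to B0
  B3←B0: walk · to B0
  B3←B2: walk B2 to B0
  B4←B1: walk B1 to B0
  B4←B2: walk B2 to B0
  B0: DF=∅
  B1: DF={B2,B4}
  B2: DF={B3,B4}
  B3: DF=∅
  B4: DF=∅
  B5: DF=∅
  B6: DF=∅

DF(B2) = ["B3", "B4"]

Answer: ["B3", "B4"]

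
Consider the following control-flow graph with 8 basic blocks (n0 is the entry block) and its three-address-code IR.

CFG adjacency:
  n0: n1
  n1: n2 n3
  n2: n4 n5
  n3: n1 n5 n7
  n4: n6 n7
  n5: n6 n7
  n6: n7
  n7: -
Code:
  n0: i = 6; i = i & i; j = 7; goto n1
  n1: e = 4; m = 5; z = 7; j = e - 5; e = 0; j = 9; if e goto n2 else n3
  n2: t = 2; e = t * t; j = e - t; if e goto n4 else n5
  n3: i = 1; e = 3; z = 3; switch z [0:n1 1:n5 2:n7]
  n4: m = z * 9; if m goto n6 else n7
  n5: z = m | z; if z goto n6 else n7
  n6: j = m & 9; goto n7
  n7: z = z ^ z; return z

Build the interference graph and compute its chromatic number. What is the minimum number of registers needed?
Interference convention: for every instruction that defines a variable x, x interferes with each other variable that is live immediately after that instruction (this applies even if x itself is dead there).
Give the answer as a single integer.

Answer: 4

Analysis:
def/use:
  n0 def {i,j} use ∅
  n1 def {e,j,m,z} use ∅
  n2 def {e,j,t} use ∅
  n3 def {e,i,z} use ∅
  n4 def {m} use {z}
  n5 def {z} use {m,z}
  n6 def {j} use {m}
  n7 def {z} use {z}

Liveness:
  n0: in=∅ out=∅
  n1: in=∅ out={m,z}
  n2: in={m,z} out={m,z}
  n3: in={m} out={m,z}
  n4: in={z} out={m,z}
  n5: in={m,z} out={m,z}
  n6: in={m,z} out={z}
  n7: in={z} out=∅

Conflict graph:
  e: {j,m,t,z}
  i: {m}
  j: {e,m,z}
  m: {e,i,j,t,z}
  t: {e,m,z}
  z: {e,j,m,t}

Colouring:
  lower bound: {e,j,m,z} mutually conflict ⇒ χ ≥ 4
  assign e→r1 i→r1 j→r3 m→r0 t→r3 z→r2 — no edge inside a register ⇒ χ ≤ 4
  χ = 4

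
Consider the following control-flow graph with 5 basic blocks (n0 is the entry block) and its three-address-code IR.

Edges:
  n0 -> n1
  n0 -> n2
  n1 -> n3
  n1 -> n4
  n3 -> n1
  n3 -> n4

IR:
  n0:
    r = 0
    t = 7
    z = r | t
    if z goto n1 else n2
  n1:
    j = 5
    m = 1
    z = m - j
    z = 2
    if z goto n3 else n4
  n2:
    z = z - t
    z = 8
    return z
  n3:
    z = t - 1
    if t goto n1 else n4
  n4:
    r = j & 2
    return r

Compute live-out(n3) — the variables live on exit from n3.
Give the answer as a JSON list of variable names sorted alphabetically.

Answer: ["j", "t"]

Derivation:
Per-block:
  n0: def={r,t,z} ue=∅
  n1: def={j,m,z} ue=∅
  n2: def={z} ue={t,z}
  n3: def={z} ue={t}
  n4: def={r} ue={j}

Backward fixpoint:
  live n0: ∅→{t,z}
  live n1: {t}→{j,t}
  live n2: {t,z}→∅
  live n3: {j,t}→{j,t}
  live n4: {j}→∅

live-out(n3) = ["j", "t"]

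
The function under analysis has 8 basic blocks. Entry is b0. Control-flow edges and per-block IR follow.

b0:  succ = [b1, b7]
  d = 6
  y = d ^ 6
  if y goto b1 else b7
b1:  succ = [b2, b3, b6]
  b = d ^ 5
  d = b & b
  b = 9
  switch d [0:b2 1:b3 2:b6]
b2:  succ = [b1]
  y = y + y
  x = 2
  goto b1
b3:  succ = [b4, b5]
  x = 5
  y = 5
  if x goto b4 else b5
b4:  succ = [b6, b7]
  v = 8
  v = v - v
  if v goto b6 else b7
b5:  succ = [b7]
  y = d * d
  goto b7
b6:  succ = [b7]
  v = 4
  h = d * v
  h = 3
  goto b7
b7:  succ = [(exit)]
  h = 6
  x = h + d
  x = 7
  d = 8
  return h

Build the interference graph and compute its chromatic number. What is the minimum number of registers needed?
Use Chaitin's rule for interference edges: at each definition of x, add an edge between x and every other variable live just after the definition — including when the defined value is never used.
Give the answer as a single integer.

Per-block:
  b0: def={d,y} ue=∅
  b1: def={b,d} ue={d}
  b2: def={x,y} ue={y}
  b3: def={x,y} ue=∅
  b4: def={v} ue=∅
  b5: def={y} ue={d}
  b6: def={h,v} ue={d}
  b7: def={d,h,x} ue={d}

Liveness:
  b0: in=∅ out={d,y}
  b1: in={d,y} out={d,y}
  b2: in={d,y} out={d,y}
  b3: in={d} out={d}
  b4: in={d} out={d}
  b5: in={d} out={d}
  b6: in={d} out={d}
  b7: in={d} out=∅

Interference:
  b: {d,y}
  d: {b,h,v,x,y}
  h: {d,x}
  v: {d}
  x: {d,h,y}
  y: {b,d,x}

Registers:
  {b,d,y} pairwise interfere (3-clique) ⇒ χ ≥ 3
  3-colouring: c0={d}  c1={b,v,x}  c2={h,y}
  χ = 3

Answer: 3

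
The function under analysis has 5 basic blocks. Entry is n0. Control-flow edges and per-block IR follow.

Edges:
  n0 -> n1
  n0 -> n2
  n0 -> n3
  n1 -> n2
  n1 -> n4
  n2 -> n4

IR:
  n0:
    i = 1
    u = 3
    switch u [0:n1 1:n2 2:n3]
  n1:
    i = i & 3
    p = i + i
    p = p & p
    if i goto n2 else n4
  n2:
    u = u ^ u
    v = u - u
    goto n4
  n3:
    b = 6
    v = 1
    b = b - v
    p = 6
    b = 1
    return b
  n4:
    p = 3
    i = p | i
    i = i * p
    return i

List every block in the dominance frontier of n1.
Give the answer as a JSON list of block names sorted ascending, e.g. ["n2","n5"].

idom tree: n1←n0 n2←n0 n3←n0 n4←n0
Dom∩ at merges:
  n2: preds {n0,n1}: {n0} ∩ {n0,n1} = {n0}; idom=n0
  n4: preds {n1,n2}: {n0,n1} ∩ {n0,n2} = {n0}; idom=n0

Frontier:
  join n2 pred n0: · stop@n0
  join n2 pred n1: n1 stop@n0
  join n4 pred n1: n1 stop@n0
  join n4 pred n2: n2 stop@n0
  n0: DF=∅
  n1: DF={n2,n4}
  n2: DF={n4}
  n3: DF=∅
  n4: DF=∅

DF(n1) = ["n2", "n4"]

Answer: ["n2", "n4"]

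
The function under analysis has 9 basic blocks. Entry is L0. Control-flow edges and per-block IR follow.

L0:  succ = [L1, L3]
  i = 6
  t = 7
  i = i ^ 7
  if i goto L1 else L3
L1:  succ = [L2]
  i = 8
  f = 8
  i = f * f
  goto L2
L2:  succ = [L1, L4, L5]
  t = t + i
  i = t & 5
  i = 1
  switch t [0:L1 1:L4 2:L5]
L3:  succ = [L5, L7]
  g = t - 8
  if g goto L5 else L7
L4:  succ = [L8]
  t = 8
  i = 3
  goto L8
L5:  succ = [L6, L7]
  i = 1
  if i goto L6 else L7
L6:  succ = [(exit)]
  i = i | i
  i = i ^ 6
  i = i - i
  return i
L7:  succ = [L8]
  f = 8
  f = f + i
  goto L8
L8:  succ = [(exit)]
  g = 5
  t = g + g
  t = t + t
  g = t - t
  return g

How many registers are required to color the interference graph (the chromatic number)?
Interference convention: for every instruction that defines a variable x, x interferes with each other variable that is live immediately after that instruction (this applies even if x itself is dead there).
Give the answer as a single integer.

Per-block:
  L0: def={i,t} ue=∅
  L1: def={f,i} ue=∅
  L2: def={i,t} ue={i,t}
  L3: def={g} ue={t}
  L4: def={i,t} ue=∅
  L5: def={i} ue=∅
  L6: def={i} ue={i}
  L7: def={f} ue={i}
  L8: def={g,t} ue=∅

Liveness:
  L0 li=∅ lo={i,t}
  L1 li={t} lo={i,t}
  L2 li={i,t} lo={t}
  L3 li={i,t} lo={i}
  L4 li=∅ lo=∅
  L5 li=∅ lo={i}
  L6 li={i} lo=∅
  L7 li={i} lo=∅
  L8 li=∅ lo=∅

Interference:
  f: {i,t}
  g: {i}
  i: {f,g,t}
  t: {f,i}

Chromatic number:
  clique {f,i,t} ⇒ need ≥ 3
  3-colouring: c0={i}  c1={f,g}  c2={t}
  χ = 3

Answer: 3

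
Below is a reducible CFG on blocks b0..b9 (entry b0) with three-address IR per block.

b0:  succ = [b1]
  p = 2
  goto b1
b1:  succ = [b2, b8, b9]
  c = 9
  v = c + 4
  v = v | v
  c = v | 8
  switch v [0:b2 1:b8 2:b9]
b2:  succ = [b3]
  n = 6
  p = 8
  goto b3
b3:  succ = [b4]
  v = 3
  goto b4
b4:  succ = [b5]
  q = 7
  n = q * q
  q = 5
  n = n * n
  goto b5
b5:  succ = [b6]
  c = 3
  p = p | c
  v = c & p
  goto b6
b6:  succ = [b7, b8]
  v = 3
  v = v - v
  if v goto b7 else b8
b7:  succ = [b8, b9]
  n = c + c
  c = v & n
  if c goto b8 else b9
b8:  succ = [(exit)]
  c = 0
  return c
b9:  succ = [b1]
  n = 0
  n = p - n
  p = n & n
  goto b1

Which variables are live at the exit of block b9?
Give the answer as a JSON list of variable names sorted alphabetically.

Per-block:
  b0: def={p} ue=∅
  b1: def={c,v} ue=∅
  b2: def={n,p} ue=∅
  b3: def={v} ue=∅
  b4: def={n,q} ue=∅
  b5: def={c,p,v} ue={p}
  b6: def={v} ue=∅
  b7: def={c,n} ue={c,v}
  b8: def={c} ue=∅
  b9: def={n,p} ue={p}

Live sets:
  live b0: ∅→{p}
  live b1: {p}→{p}
  live b2: ∅→{p}
  live b3: {p}→{p}
  live b4: {p}→{p}
  live b5: {p}→{c,p}
  live b6: {c,p}→{c,p,v}
  live b7: {c,p,v}→{p}
  live b8: ∅→∅
  live b9: {p}→{p}

live-out(b9) = ["p"]

Answer: ["p"]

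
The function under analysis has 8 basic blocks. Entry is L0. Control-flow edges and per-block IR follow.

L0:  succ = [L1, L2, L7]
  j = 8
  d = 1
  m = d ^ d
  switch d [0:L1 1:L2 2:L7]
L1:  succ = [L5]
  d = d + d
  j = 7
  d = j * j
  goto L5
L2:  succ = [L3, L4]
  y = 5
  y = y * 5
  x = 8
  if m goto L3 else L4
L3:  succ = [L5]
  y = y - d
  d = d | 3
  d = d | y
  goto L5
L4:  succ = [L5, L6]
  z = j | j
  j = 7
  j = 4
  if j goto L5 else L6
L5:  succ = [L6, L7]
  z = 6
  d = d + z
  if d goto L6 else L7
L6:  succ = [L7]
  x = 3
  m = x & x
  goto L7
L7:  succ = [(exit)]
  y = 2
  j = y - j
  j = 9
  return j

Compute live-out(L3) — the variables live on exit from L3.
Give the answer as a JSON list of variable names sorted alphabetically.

Block summaries:
  L0 def {d,j,m} use ∅
  L1 def {d,j} use {d}
  L2 def {x,y} use {m}
  L3 def {d,y} use {d,y}
  L4 def {j,z} use {j}
  L5 def {d,z} use {d}
  L6 def {m,x} use ∅
  L7 def {j,y} use {j}

Backward fixpoint:
  L0: in=∅ out={d,j,m}
  L1: in={d} out={d,j}
  L2: in={d,j,m} out={d,j,y}
  L3: in={d,j,y} out={d,j}
  L4: in={d,j} out={d,j}
  L5: in={d,j} out={j}
  L6: in={j} out={j}
  L7: in={j} out=∅

live-out(L3) = ["d", "j"]

Answer: ["d", "j"]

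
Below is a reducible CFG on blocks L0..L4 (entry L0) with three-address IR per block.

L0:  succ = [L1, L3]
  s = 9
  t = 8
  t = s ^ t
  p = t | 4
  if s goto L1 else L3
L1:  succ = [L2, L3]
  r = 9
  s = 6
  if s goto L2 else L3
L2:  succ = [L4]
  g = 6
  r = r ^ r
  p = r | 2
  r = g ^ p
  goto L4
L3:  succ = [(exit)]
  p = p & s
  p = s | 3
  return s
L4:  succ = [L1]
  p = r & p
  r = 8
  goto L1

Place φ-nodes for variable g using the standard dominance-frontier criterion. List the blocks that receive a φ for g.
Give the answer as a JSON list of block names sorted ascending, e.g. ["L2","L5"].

idom tree: L1←L0 L2←L1 L3←L0 L4←L2
Dom at joins:
  L1: preds {L0,L4}: {L0} ∩ {L0,L1,L2,L4} = {L0}; idom=L0
  L3: preds {L0,L1}: {L0} ∩ {L0,L1} = {L0}; idom=L0

DF walk-up:
  L1←L0: walk · to L0
  L1←L4: walk L4→L2→L1 to L0
  L3←L0: walk · to L0
  L3←L1: walk L1 to L0
  DF(L0)=∅
  DF(L1)={L1,L3}
  DF(L2)={L1}
  DF(L3)=∅
  DF(L4)={L1}

φ for g: defs {L2}
  DF⁺ = {L1,L3}

Answer: ["L1", "L3"]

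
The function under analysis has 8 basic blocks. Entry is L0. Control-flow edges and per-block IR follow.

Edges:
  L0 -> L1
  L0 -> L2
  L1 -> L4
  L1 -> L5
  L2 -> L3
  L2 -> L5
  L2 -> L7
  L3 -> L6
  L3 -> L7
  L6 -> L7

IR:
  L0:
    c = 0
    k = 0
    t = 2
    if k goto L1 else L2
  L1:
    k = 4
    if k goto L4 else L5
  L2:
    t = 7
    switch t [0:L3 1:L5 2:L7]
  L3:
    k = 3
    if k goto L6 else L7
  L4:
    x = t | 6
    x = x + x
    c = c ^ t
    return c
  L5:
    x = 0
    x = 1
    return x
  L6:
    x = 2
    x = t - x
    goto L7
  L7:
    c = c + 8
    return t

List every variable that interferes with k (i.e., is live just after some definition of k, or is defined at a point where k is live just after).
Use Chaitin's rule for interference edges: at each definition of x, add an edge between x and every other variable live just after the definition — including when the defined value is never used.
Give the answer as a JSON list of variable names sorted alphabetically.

Answer: ["c", "t"]

Working:
Per-block:
  L0 def {c,k,t} use ∅
  L1 def {k} use ∅
  L2 def {t} use ∅
  L3 def {k} use ∅
  L4 def {c,x} use {c,t}
  L5 def {x} use ∅
  L6 def {x} use {t}
  L7 def {c} use {c,t}

Live sets:
  L0: in=∅ out={c,t}
  L1: in={c,t} out={c,t}
  L2: in={c} out={c,t}
  L3: in={c,t} out={c,t}
  L4: in={c,t} out=∅
  L5: in=∅ out=∅
  L6: in={c,t} out={c,t}
  L7: in={c,t} out=∅

Interfere edges:
  c — {k,t,x}
  k — {c,t}
  t — {c,k,x}
  x — {c,t}

N(k) = ["c", "t"]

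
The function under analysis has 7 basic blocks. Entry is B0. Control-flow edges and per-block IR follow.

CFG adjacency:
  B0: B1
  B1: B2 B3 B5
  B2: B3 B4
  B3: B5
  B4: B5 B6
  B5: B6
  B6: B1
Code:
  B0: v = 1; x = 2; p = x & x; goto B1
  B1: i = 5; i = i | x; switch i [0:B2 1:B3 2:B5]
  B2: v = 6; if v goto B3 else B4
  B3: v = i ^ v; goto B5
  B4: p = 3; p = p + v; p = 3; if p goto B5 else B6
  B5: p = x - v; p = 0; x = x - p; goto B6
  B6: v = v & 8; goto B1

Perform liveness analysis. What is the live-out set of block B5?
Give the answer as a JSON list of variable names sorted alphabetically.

def/use:
  B0: {p,v,x} / ∅
  B1: {i} / {x}
  B2: {v} / ∅
  B3: {v} / {i,v}
  B4: {p} / {v}
  B5: {p,x} / {v,x}
  B6: {v} / {v}

Live sets:
  B0 li=∅ lo={v,x}
  B1 li={v,x} lo={i,v,x}
  B2 li={i,x} lo={i,v,x}
  B3 li={i,v,x} lo={v,x}
  B4 li={v,x} lo={v,x}
  B5 li={v,x} lo={v,x}
  B6 li={v,x} lo={v,x}

live-out(B5) = ["v", "x"]

Answer: ["v", "x"]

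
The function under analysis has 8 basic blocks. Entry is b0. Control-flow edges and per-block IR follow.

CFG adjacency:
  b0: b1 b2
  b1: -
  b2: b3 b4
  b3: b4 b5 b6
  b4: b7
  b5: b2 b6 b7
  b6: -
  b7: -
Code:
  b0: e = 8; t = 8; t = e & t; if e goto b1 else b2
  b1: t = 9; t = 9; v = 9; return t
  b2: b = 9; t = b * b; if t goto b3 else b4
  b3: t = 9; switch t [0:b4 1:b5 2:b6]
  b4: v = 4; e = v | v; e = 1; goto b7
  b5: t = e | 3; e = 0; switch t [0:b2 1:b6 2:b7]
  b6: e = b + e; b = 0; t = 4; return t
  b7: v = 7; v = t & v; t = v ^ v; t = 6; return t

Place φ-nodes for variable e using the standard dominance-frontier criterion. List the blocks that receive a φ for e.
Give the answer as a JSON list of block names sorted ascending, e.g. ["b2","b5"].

idom tree: b1←b0 b2←b0 b3←b2 b4←b2 b5←b3 b6←b3 b7←b2
Join-block Dom:
  b2: preds {b0,b5}: {b0} ∩ {b0,b2,b3,b5} = {b0}; idom=b0
  b4: preds {b2,b3}: {b0,b2} ∩ {b0,b2,b3} = {b0,b2}; idom=b2
  b6: preds {b3,b5}: {b0,b2,b3} ∩ {b0,b2,b3,b5} = {b0,b2,b3}; idom=b3
  b7: preds {b4,b5}: {b0,b2,b4} ∩ {b0,b2,b3,b5} = {b0,b2}; idom=b2

DF derivation:
  join b2 pred b0: · stop@b0
  join b2 pred b5: b5→b3→b2 stop@b0
  join b4 pred b2: · stop@b2
  join b4 pred b3: b3 stop@b2
  join b6 pred b3: · stop@b3
  join b6 pred b5: b5 stop@b3
  join b7 pred b4: b4 stop@b2
  join b7 pred b5: b5→b3 stop@b2
  b0 → ∅
  b1 → ∅
  b2 → {b2}
  b3 → {b2,b4,b7}
  b4 → {b7}
  b5 → {b2,b6,b7}
  b6 → ∅
  b7 → ∅

φ for e: defs {b0,b4,b5,b6}
  DF⁺ = {b2,b6,b7}

Answer: ["b2", "b6", "b7"]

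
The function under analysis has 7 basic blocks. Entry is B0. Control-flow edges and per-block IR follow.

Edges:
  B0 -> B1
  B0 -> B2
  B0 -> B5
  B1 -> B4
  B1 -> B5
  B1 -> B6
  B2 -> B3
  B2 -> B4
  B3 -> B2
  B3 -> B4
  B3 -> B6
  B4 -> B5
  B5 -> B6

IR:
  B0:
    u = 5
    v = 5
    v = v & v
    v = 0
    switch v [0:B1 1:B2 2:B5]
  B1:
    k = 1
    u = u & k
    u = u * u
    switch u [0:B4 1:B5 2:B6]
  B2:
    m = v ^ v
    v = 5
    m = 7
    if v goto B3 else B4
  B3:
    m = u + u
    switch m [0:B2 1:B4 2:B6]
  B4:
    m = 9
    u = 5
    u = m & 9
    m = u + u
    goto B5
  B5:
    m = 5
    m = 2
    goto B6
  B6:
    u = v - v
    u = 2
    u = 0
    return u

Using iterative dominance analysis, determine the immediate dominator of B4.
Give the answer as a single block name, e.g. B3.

Answer: B0

Analysis:
idom tree: B1←B0 B2←B0 B3←B2 B4←B0 B5←B0 B6←B0
Join-block Dom:
  B2: preds {B0,B3}: {B0} ∩ {B0,B2,B3} = {B0}; idom=B0
  B4: preds {B1,B2,B3}: {B0,B1} ∩ {B0,B2} ∩ {B0,B2,B3} = {B0}; idom=B0
  B5: preds {B0,B1,B4}: {B0} ∩ {B0,B1} ∩ {B0,B4} = {B0}; idom=B0
  B6: preds {B1,B3,B5}: {B0,B1} ∩ {B0,B2,B3} ∩ {B0,B5} = {B0}; idom=B0

idom(B4) = B0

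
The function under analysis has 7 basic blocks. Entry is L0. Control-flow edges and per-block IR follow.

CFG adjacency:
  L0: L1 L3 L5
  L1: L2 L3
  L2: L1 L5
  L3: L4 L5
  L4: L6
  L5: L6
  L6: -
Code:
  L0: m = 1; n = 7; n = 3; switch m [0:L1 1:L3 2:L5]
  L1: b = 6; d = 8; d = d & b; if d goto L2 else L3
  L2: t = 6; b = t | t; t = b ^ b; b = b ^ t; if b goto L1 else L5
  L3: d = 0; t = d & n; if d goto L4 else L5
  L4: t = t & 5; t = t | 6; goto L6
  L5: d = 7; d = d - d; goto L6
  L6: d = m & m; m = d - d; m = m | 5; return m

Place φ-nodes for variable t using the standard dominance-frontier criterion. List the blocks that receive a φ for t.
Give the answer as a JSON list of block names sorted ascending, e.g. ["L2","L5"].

Answer: ["L1", "L3", "L5", "L6"]

Working:
idom tree: L1←L0 L2←L1 L3←L0 L4←L3 L5←L0 L6←L0
Join-block Dom:
  L1: preds {L0,L2}: {L0} ∩ {L0,L1,L2} = {L0}; idom=L0
  L3: preds {L0,L1}: {L0} ∩ {L0,L1} = {L0}; idom=L0
  L5: preds {L0,L2,L3}: {L0} ∩ {L0,L1,L2} ∩ {L0,L3} = {L0}; idom=L0
  L6: preds {L4,L5}: {L0,L3,L4} ∩ {L0,L5} = {L0}; idom=L0

Frontier:
  L1←L0: walk · to L0
  L1←L2: walk L2→L1 to L0
  L3←L0: walk · to L0
  L3←L1: walk L1 to L0
  L5←L0: walk · to L0
  L5←L2: walk L2→L1 to L0
  L5←L3: walk L3 to L0
  L6←L4: walk L4→L3 to L0
  L6←L5: walk L5 to L0
  L0 → ∅
  L1 → {L1,L3,L5}
  L2 → {L1,L5}
  L3 → {L5,L6}
  L4 → {L6}
  L5 → {L6}
  L6 → ∅

φ for t: defs {L2,L3,L4}
  DF⁺ = {L1,L3,L5,L6}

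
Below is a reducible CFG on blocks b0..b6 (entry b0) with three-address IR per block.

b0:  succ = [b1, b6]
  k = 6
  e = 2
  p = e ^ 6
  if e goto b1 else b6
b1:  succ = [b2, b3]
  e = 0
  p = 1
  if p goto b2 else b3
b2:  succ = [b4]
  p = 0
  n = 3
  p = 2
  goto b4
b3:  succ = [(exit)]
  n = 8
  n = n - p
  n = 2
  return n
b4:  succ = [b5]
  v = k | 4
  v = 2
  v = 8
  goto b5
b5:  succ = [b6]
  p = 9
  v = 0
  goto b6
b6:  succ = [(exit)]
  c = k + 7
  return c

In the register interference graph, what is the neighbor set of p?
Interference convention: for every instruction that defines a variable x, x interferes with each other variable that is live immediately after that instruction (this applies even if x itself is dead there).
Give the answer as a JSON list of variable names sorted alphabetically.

Per-block:
  b0: {e,k,p} / ∅
  b1: {e,p} / ∅
  b2: {n,p} / ∅
  b3: {n} / {p}
  b4: {v} / {k}
  b5: {p,v} / ∅
  b6: {c} / {k}

Liveness:
  b0 li=∅ lo={k}
  b1 li={k} lo={k,p}
  b2 li={k} lo={k}
  b3 li={p} lo=∅
  b4 li={k} lo={k}
  b5 li={k} lo={k}
  b6 li={k} lo=∅

Interfere edges:
  c↔∅
  e↔{k,p}
  k↔{e,n,p,v}
  n↔{k,p}
  p↔{e,k,n}
  v↔{k}

N(p) = ["e", "k", "n"]

Answer: ["e", "k", "n"]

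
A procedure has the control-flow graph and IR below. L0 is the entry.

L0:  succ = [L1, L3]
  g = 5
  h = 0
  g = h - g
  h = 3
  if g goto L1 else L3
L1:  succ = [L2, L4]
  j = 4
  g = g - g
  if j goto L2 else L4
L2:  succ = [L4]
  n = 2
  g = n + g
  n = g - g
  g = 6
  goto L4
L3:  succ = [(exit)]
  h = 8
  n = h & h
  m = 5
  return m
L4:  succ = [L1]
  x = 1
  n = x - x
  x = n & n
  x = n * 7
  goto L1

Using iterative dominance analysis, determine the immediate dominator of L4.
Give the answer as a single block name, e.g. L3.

idom tree: L1←L0 L2←L1 L3←L0 L4←L1
Dom∩ at merges:
  L1: preds {L0,L4}: {L0} ∩ {L0,L1,L4} = {L0}; idom=L0
  L4: preds {L1,L2}: {L0,L1} ∩ {L0,L1,L2} = {L0,L1}; idom=L1

idom(L4) = L1

Answer: L1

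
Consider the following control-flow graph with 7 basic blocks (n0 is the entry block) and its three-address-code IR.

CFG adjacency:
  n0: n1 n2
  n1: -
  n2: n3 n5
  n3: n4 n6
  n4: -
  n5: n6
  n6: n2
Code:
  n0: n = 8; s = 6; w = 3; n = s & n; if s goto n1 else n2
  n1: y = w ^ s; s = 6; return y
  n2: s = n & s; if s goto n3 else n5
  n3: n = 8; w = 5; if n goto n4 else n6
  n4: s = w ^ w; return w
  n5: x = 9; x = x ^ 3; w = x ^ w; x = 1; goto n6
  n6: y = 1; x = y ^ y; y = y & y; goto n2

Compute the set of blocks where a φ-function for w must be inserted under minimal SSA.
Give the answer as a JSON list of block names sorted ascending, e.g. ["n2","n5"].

Answer: ["n2", "n6"]

Derivation:
idom tree: n1←n0 n2←n0 n3←n2 n4←n3 n5←n2 n6←n2
Dom at joins:
  n2: preds {n0,n6}: {n0} ∩ {n0,n2,n6} = {n0}; idom=n0
  n6: preds {n3,n5}: {n0,n2,n3} ∩ {n0,n2,n5} = {n0,n2}; idom=n2

DF derivation:
  n2←n0: walk · to n0
  n2←n6: walk n6→n2 to n0
  n6←n3: walk n3 to n2
  n6←n5: walk n5 to n2
  DF(n0)=∅
  DF(n1)=∅
  DF(n2)={n2}
  DF(n3)={n6}
  DF(n4)=∅
  DF(n5)={n6}
  DF(n6)={n2}

φ for w: defs {n0,n3,n5}
  DF⁺ = {n2,n6}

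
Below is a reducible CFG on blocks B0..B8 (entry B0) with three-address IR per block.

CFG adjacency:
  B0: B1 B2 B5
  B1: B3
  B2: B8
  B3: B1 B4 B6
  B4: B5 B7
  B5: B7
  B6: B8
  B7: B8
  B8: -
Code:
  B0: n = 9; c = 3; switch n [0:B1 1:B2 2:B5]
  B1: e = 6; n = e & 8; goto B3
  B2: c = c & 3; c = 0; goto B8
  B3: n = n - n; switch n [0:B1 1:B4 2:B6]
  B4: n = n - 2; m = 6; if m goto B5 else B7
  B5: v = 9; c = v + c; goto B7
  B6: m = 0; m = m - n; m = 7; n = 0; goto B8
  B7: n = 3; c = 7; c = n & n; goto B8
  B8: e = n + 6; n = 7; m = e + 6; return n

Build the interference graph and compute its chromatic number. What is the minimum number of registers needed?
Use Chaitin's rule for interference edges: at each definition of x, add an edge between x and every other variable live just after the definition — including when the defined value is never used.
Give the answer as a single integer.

Answer: 3

Derivation:
Per-block:
  B0: def={c,n} ue=∅
  B1: def={e,n} ue=∅
  B2: def={c} ue={c}
  B3: def={n} ue={n}
  B4: def={m,n} ue={n}
  B5: def={c,v} ue={c}
  B6: def={m,n} ue={n}
  B7: def={c,n} ue=∅
  B8: def={e,m,n} ue={n}

Backward fixpoint:
  B0 li=∅ lo={c,n}
  B1 li={c} lo={c,n}
  B2 li={c,n} lo={n}
  B3 li={c,n} lo={c,n}
  B4 li={c,n} lo={c}
  B5 li={c} lo=∅
  B6 li={n} lo={n}
  B7 li=∅ lo={n}
  B8 li={n} lo=∅

Conflict graph:
  c — {e,m,n,v}
  e — {c,n}
  m — {c,n}
  n — {c,e,m}
  v — {c}

Chromatic number:
  {c,e,n} pairwise interfere (3-clique) ⇒ χ ≥ 3
  3-colouring: r0={c}  r1={n,v}  r2={e,m}
  χ = 3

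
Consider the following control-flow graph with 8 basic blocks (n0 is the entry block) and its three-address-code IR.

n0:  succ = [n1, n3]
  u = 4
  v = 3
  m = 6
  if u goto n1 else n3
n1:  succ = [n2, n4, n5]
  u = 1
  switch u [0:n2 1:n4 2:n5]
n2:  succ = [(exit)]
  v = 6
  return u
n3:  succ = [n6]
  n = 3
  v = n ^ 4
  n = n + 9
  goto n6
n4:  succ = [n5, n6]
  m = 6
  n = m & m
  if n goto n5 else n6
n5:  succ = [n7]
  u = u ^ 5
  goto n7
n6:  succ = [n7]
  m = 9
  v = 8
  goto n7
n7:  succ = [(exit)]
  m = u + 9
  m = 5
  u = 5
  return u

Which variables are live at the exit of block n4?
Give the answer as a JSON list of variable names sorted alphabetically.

Answer: ["u"]

Working:
def/use:
  n0: {m,u,v} / ∅
  n1: {u} / ∅
  n2: {v} / {u}
  n3: {n,v} / ∅
  n4: {m,n} / ∅
  n5: {u} / {u}
  n6: {m,v} / ∅
  n7: {m,u} / {u}

Backward fixpoint:
  live n0: ∅→{u}
  live n1: ∅→{u}
  live n2: {u}→∅
  live n3: {u}→{u}
  live n4: {u}→{u}
  live n5: {u}→{u}
  live n6: {u}→{u}
  live n7: {u}→∅

live-out(n4) = ["u"]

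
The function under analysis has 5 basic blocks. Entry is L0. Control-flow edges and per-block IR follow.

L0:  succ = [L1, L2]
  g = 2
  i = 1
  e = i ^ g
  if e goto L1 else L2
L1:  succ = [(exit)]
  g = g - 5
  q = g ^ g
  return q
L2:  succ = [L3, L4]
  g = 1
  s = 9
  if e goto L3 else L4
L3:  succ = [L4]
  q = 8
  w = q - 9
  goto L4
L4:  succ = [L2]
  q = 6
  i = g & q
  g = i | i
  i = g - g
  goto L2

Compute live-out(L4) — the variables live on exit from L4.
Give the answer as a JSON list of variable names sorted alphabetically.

Answer: ["e"]

Analysis:
Block summaries:
  L0: def={e,g,i} ue=∅
  L1: def={g,q} ue={g}
  L2: def={g,s} ue={e}
  L3: def={q,w} ue=∅
  L4: def={g,i,q} ue={g}

Liveness:
  L0: in=∅ out={e,g}
  L1: in={g} out=∅
  L2: in={e} out={e,g}
  L3: in={e,g} out={e,g}
  L4: in={e,g} out={e}

live-out(L4) = ["e"]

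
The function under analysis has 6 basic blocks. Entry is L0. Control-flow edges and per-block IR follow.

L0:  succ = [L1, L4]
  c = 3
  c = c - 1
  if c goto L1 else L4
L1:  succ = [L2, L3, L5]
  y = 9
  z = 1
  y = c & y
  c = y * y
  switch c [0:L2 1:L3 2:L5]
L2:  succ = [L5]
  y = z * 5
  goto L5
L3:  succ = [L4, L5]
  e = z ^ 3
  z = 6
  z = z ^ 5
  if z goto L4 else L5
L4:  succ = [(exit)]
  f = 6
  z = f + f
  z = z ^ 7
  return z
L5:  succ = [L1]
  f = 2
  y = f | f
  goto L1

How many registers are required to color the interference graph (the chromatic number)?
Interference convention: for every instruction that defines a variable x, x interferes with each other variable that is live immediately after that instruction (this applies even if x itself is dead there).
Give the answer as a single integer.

Answer: 3

Derivation:
Block summaries:
  L0: def={c} ue=∅
  L1: def={c,y,z} ue={c}
  L2: def={y} ue={z}
  L3: def={e,z} ue={z}
  L4: def={f,z} ue=∅
  L5: def={f,y} ue=∅

Liveness:
  L0 li=∅ lo={c}
  L1 li={c} lo={c,z}
  L2 li={c,z} lo={c}
  L3 li={c,z} lo={c}
  L4 li=∅ lo=∅
  L5 li={c} lo={c}

Conflict graph:
  c↔{e,f,y,z}
  e↔{c}
  f↔{c}
  y↔{c,z}
  z↔{c,y}

Chromatic number:
  clique {c,y,z} ⇒ need ≥ 3
  assign c→c0 e→c1 f→c1 y→c1 z→c2 — no edge inside a register ⇒ χ ≤ 3
  χ = 3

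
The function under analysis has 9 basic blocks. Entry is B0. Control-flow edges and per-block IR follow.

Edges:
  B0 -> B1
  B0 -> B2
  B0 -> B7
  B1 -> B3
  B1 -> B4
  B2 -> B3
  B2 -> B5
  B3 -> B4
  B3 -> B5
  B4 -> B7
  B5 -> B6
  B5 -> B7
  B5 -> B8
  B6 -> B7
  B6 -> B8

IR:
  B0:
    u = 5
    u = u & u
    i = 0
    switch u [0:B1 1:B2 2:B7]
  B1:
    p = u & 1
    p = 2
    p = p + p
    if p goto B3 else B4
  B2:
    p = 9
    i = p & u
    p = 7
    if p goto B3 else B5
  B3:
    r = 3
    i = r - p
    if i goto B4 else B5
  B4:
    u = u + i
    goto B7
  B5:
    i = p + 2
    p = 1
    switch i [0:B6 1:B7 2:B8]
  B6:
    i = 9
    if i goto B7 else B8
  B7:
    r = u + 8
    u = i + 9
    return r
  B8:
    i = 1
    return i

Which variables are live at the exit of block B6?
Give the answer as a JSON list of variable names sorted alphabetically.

Block summaries:
  B0: {i,u} / ∅
  B1: {p} / {u}
  B2: {i,p} / {u}
  B3: {i,r} / {p}
  B4: {u} / {i,u}
  B5: {i,p} / {p}
  B6: {i} / ∅
  B7: {r,u} / {i,u}
  B8: {i} / ∅

Liveness:
  B0: in=∅ out={i,u}
  B1: in={i,u} out={i,p,u}
  B2: in={u} out={p,u}
  B3: in={p,u} out={i,p,u}
  B4: in={i,u} out={i,u}
  B5: in={p,u} out={i,u}
  B6: in={u} out={i,u}
  B7: in={i,u} out=∅
  B8: in=∅ out=∅

live-out(B6) = ["i", "u"]

Answer: ["i", "u"]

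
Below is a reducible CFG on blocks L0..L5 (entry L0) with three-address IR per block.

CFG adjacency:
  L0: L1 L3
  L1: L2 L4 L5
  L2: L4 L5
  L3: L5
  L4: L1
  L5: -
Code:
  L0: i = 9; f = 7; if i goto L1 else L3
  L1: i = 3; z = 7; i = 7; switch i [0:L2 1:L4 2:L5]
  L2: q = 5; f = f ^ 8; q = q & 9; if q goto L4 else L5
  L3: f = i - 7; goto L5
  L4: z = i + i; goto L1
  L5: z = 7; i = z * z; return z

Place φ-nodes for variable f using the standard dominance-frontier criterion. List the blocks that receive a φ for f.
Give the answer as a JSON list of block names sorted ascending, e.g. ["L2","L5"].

Answer: ["L1", "L4", "L5"]

Analysis:
idom tree: L1←L0 L2←L1 L3←L0 L4←L1 L5←L0
Join-block Dom:
  L1: preds {L0,L4}: {L0} ∩ {L0,L1,L4} = {L0}; idom=L0
  L4: preds {L1,L2}: {L0,L1} ∩ {L0,L1,L2} = {L0,L1}; idom=L1
  L5: preds {L1,L2,L3}: {L0,L1} ∩ {L0,L1,L2} ∩ {L0,L3} = {L0}; idom=L0

Frontier:
  L1←L0: walk · to L0
  L1←L4: walk L4→L1 to L0
  L4←L1: walk · to L1
  L4←L2: walk L2 to L1
  L5←L1: walk L1 to L0
  L5←L2: walk L2→L1 to L0
  L5←L3: walk L3 to L0
  L0 → ∅
  L1 → {L1,L5}
  L2 → {L4,L5}
  L3 → {L5}
  L4 → {L1}
  L5 → ∅

φ for f: defs {L0,L2,L3}
  DF⁺ = {L1,L4,L5}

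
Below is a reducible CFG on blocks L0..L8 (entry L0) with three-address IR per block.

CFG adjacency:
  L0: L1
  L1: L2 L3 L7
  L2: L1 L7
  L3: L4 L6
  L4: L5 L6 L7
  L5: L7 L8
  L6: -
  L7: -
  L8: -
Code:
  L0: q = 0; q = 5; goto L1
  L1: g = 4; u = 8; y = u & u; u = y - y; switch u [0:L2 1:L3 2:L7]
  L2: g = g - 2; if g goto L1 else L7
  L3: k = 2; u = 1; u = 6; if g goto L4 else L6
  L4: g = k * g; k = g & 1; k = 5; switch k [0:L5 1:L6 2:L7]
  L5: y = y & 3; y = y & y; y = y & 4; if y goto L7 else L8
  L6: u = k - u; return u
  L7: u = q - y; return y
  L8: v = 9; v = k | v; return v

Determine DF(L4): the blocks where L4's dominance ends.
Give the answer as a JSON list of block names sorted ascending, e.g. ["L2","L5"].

Answer: ["L6", "L7"]

Analysis:
idom tree: L1←L0 L2←L1 L3←L1 L4←L3 L5←L4 L6←L3 L7←L1 L8←L5
Dom at joins:
  L1: preds {L0,L2}: {L0} ∩ {L0,L1,L2} = {L0}; idom=L0
  L6: preds {L3,L4}: {L0,L1,L3} ∩ {L0,L1,L3,L4} = {L0,L1,L3}; idom=L3
  L7: preds {L1,L2,L4,L5}: {L0,L1} ∩ {L0,L1,L2} ∩ {L0,L1,L3,L4} ∩ {L0,L1,L3,L4,L5} = {L0,L1}; idom=L1

Frontier:
  join L1 pred L0: · stop@L0
  join L1 pred L2: L2→L1 stop@L0
  join L6 pred L3: · stop@L3
  join L6 pred L4: L4 stop@L3
  join L7 pred L1: · stop@L1
  join L7 pred L2: L2 stop@L1
  join L7 pred L4: L4→L3 stop@L1
  join L7 pred L5: L5→L4→L3 stop@L1
  DF(L0)=∅
  DF(L1)={L1}
  DF(L2)={L1,L7}
  DF(L3)={L7}
  DF(L4)={L6,L7}
  DF(L5)={L7}
  DF(L6)=∅
  DF(L7)=∅
  DF(L8)=∅

DF(L4) = ["L6", "L7"]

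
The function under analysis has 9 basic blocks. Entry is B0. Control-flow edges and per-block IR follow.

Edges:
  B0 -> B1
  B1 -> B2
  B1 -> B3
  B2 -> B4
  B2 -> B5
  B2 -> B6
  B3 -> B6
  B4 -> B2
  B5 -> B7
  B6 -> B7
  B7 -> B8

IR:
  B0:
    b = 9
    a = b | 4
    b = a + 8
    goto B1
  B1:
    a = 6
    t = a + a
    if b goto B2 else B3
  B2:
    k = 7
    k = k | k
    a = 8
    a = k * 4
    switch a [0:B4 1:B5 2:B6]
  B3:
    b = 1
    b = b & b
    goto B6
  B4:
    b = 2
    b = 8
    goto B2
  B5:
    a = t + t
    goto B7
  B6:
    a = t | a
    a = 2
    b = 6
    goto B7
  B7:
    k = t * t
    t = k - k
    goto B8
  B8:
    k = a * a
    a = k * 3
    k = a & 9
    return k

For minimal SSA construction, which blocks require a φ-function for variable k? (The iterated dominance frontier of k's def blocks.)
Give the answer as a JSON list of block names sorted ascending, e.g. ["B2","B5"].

idom tree: B1←B0 B2←B1 B3←B1 B4←B2 B5←B2 B6←B1 B7←B1 B8←B7
Dom∩ at merges:
  B2: preds {B1,B4}: {B0,B1} ∩ {B0,B1,B2,B4} = {B0,B1}; idom=B1
  B6: preds {B2,B3}: {B0,B1,B2} ∩ {B0,B1,B3} = {B0,B1}; idom=B1
  B7: preds {B5,B6}: {B0,B1,B2,B5} ∩ {B0,B1,B6} = {B0,B1}; idom=B1

Frontier:
  join B2 pred B1: · stop@B1
  join B2 pred B4: B4→B2 stop@B1
  join B6 pred B2: B2 stop@B1
  join B6 pred B3: B3 stop@B1
  join B7 pred B5: B5→B2 stop@B1
  join B7 pred B6: B6 stop@B1
  B0: DF=∅
  B1: DF=∅
  B2: DF={B2,B6,B7}
  B3: DF={B6}
  B4: DF={B2}
  B5: DF={B7}
  B6: DF={B7}
  B7: DF=∅
  B8: DF=∅

φ for k: defs {B2,B7,B8}
  DF⁺ = {B2,B6,B7}

Answer: ["B2", "B6", "B7"]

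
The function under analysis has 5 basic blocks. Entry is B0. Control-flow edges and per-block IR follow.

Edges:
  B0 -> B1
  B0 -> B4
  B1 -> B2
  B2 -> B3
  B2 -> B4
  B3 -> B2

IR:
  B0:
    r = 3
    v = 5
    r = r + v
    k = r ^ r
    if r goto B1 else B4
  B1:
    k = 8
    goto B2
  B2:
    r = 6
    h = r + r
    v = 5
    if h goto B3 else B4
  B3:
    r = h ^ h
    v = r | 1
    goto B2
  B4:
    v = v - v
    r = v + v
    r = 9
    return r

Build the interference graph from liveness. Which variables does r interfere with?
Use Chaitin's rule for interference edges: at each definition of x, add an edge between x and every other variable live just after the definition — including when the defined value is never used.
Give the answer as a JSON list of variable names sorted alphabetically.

Block summaries:
  B0: {k,r,v} / ∅
  B1: {k} / ∅
  B2: {h,r,v} / ∅
  B3: {r,v} / {h}
  B4: {r,v} / {v}

Live sets:
  B0 li=∅ lo={v}
  B1 li=∅ lo=∅
  B2 li=∅ lo={h,v}
  B3 li={h} lo=∅
  B4 li={v} lo=∅

Conflict graph:
  h: {v}
  k: {r,v}
  r: {k,v}
  v: {h,k,r}

N(r) = ["k", "v"]

Answer: ["k", "v"]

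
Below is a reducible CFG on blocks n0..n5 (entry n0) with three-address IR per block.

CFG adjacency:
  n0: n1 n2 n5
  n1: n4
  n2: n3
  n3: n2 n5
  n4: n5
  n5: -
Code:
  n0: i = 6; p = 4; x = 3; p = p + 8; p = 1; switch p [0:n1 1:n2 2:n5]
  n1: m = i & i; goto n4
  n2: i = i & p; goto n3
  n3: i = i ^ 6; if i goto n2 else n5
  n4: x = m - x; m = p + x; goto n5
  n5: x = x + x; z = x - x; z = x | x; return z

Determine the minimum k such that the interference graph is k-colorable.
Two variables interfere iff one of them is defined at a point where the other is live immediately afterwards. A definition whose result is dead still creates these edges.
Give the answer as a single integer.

def/use:
  n0: {i,p,x} / ∅
  n1: {m} / {i}
  n2: {i} / {i,p}
  n3: {i} / {i}
  n4: {m,x} / {m,p,x}
  n5: {x,z} / {x}

Live sets:
  n0 li=∅ lo={i,p,x}
  n1 li={i,p,x} lo={m,p,x}
  n2 li={i,p,x} lo={i,p,x}
  n3 li={i,p,x} lo={i,p,x}
  n4 li={m,p,x} lo={x}
  n5 li={x} lo=∅

Conflict graph:
  i: {p,x}
  m: {p,x}
  p: {i,m,x}
  x: {i,m,p,z}
  z: {x}

Colouring:
  lower bound: {i,p,x} mutually conflict ⇒ χ ≥ 3
  3-colouring: R0={x}  R1={p,z}  R2={i,m}
  χ = 3

Answer: 3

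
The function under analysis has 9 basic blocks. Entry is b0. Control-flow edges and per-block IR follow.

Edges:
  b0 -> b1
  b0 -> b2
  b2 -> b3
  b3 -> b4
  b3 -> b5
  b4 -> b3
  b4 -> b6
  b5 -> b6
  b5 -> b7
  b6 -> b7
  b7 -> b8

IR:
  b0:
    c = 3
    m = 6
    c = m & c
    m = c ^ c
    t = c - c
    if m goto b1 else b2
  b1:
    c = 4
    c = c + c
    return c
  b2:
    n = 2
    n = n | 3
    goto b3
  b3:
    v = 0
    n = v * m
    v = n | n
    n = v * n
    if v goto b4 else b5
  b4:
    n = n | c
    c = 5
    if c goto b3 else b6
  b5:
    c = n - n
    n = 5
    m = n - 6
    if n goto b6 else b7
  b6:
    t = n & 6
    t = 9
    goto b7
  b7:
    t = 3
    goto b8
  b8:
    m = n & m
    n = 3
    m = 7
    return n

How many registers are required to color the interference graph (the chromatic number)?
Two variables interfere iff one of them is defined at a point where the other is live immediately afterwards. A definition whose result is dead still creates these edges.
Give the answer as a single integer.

Answer: 4

Derivation:
def/use:
  b0: {c,m,t} / ∅
  b1: {c} / ∅
  b2: {n} / ∅
  b3: {n,v} / {m}
  b4: {c,n} / {c,n}
  b5: {c,m,n} / {n}
  b6: {t} / {n}
  b7: {t} / ∅
  b8: {m,n} / {m,n}

Backward fixpoint:
  live b0: ∅→{c,m}
  live b1: ∅→∅
  live b2: {c,m}→{c,m}
  live b3: {c,m}→{c,m,n}
  live b4: {c,m,n}→{c,m,n}
  live b5: {n}→{m,n}
  live b6: {m,n}→{m,n}
  live b7: {m,n}→{m,n}
  live b8: {m,n}→∅

Conflict graph:
  c — {m,n,t,v}
  m — {c,n,t,v}
  n — {c,m,t,v}
  t — {c,m,n}
  v — {c,m,n}

Chromatic number:
  lower bound: {c,m,n,t} mutually conflict ⇒ χ ≥ 4
  assign c→c0 m→c1 n→c2 t→c3 v→c3 — no edge inside a register ⇒ χ ≤ 4
  χ = 4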